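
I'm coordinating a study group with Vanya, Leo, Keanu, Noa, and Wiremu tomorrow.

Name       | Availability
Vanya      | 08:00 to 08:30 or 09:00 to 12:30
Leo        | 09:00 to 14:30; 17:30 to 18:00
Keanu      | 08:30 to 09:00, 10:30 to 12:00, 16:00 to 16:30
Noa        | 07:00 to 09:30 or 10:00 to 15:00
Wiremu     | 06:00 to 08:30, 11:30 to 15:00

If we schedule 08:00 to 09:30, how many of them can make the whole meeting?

1

Noa can make the full 08:00-09:30 slot — that's 1.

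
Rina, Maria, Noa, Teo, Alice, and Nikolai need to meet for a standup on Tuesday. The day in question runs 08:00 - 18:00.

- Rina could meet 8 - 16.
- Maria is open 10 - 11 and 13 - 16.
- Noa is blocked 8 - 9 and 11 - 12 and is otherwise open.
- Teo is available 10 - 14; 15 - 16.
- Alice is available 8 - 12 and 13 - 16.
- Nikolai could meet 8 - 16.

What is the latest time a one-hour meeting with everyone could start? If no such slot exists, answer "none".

15:00

Rina free: 08:00-16:00.
Maria free: 10:00-11:00, 13:00-16:00.
Noa free: 09:00-11:00, 12:00-18:00 (invert busy blocks within the working day).
Teo free: 10:00-14:00, 15:00-16:00.
Alice free: 08:00-12:00, 13:00-16:00.
Nikolai free: 08:00-16:00.
Rina ∩ Maria: 10:00-11:00, 13:00-16:00.
Rina ∩ Maria ∩ Noa: 10:00-11:00, 13:00-16:00.
Rina ∩ Maria ∩ Noa ∩ Teo: 10:00-11:00, 13:00-14:00, 15:00-16:00.
Rina ∩ Maria ∩ Noa ∩ Teo ∩ Alice: 10:00-11:00, 13:00-14:00, 15:00-16:00.
Rina ∩ Maria ∩ Noa ∩ Teo ∩ Alice ∩ Nikolai: 10:00-11:00, 13:00-14:00, 15:00-16:00.
The last common window of at least 60 minutes is 15:00-16:00; a 60-minute meeting can start as late as 15:00 and still end by 16:00.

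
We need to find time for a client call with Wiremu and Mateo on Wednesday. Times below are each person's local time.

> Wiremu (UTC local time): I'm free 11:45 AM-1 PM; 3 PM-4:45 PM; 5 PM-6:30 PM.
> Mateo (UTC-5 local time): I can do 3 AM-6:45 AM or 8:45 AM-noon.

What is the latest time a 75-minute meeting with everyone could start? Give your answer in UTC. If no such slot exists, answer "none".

Wiremu in UTC: 11:45-13:00, 15:00-16:45, 17:00-18:30.
Mateo in UTC: 08:00-11:45, 13:45-17:00 (add 5h to convert from UTC-5).
Wiremu ∩ Mateo: 15:00-16:45.
The last common window of at least 75 minutes is 15:00-16:45; a 75-minute meeting can start as late as 15:30 and still end by 16:45.

15:30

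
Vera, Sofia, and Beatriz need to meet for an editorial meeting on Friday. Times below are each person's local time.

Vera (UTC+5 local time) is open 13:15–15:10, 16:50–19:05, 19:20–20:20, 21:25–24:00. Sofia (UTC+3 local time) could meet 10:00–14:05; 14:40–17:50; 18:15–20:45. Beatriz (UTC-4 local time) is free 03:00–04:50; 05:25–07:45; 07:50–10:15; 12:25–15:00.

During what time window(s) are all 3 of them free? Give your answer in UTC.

08:15-08:50, 09:25-10:10, 11:50-14:05, 16:25-17:45

Vera in UTC: 08:15-10:10, 11:50-14:05, 14:20-15:20, 16:25-19:00 (subtract 5h to convert from UTC+5).
Sofia in UTC: 07:00-11:05, 11:40-14:50, 15:15-17:45 (subtract 3h to convert from UTC+3).
Beatriz in UTC: 07:00-08:50, 09:25-11:45, 11:50-14:15, 16:25-19:00 (add 4h to convert from UTC-4).
Vera ∩ Sofia: 08:15-10:10, 11:50-14:05, 14:20-14:50, 15:15-15:20, 16:25-17:45.
Vera ∩ Sofia ∩ Beatriz: 08:15-08:50, 09:25-10:10, 11:50-14:05, 16:25-17:45.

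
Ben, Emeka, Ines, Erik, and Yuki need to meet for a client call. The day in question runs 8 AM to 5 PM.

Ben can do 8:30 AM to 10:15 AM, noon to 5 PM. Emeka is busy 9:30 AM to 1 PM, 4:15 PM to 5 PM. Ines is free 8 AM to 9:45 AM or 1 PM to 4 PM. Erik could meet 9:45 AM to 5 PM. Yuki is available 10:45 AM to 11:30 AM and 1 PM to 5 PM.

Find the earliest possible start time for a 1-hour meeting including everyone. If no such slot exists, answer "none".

Ben free: 08:30-10:15, 12:00-17:00.
Emeka free: 08:00-09:30, 13:00-16:15 (invert busy blocks within the working day).
Ines free: 08:00-09:45, 13:00-16:00.
Erik free: 09:45-17:00.
Yuki free: 10:45-11:30, 13:00-17:00.
Ben ∩ Emeka: 08:30-09:30, 13:00-16:15.
Ben ∩ Emeka ∩ Ines: 08:30-09:30, 13:00-16:00.
Ben ∩ Emeka ∩ Ines ∩ Erik: 13:00-16:00.
Ben ∩ Emeka ∩ Ines ∩ Erik ∩ Yuki: 13:00-16:00.
Those are the intersection windows.
The first common window of at least 60 minutes is 13:00-16:00, so the earliest start is 13:00.

13:00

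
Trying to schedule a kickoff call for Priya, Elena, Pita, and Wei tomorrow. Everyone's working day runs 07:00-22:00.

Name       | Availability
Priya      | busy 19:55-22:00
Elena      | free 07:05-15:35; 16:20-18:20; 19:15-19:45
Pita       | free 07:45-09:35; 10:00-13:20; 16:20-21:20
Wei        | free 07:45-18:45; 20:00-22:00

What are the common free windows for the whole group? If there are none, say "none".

07:45-09:35, 10:00-13:20, 16:20-18:20

Priya free: 07:00-19:55 (invert busy blocks within the working day).
Elena free: 07:05-15:35, 16:20-18:20, 19:15-19:45.
Pita free: 07:45-09:35, 10:00-13:20, 16:20-21:20.
Wei free: 07:45-18:45, 20:00-22:00.
Priya ∩ Elena: 07:05-15:35, 16:20-18:20, 19:15-19:45.
Priya ∩ Elena ∩ Pita: 07:45-09:35, 10:00-13:20, 16:20-18:20, 19:15-19:45.
Priya ∩ Elena ∩ Pita ∩ Wei: 07:45-09:35, 10:00-13:20, 16:20-18:20.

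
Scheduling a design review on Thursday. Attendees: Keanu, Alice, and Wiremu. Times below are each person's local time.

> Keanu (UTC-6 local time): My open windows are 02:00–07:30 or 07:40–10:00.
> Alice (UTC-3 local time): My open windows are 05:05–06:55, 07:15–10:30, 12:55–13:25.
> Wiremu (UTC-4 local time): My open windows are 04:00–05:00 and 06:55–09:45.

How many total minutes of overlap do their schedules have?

Keanu in UTC: 08:00-13:30, 13:40-16:00 (add 6h to convert from UTC-6).
Alice in UTC: 08:05-09:55, 10:15-13:30, 15:55-16:25 (add 3h to convert from UTC-3).
Wiremu in UTC: 08:00-09:00, 10:55-13:45 (add 4h to convert from UTC-4).
Keanu ∩ Alice: 08:05-09:55, 10:15-13:30, 15:55-16:00.
Keanu ∩ Alice ∩ Wiremu: 08:05-09:00, 10:55-13:30.
Those are the intersection windows.
Summing the common windows: 55 + 155 = 210 minutes.

210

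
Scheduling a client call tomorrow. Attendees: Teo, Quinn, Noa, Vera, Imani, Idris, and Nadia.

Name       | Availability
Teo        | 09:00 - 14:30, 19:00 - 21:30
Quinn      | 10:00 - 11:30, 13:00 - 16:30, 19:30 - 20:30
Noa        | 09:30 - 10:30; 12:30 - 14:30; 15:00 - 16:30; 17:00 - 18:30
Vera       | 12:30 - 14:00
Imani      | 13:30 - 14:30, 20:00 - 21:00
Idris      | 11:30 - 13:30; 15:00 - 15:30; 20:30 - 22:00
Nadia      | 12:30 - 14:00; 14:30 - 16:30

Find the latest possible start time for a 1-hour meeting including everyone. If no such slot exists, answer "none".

Teo ∩ Quinn: 10:00-11:30, 13:00-14:30, 19:30-20:30.
Teo ∩ Quinn ∩ Noa: 10:00-10:30, 13:00-14:30.
Teo ∩ Quinn ∩ Noa ∩ Vera: 13:00-14:00.
Teo ∩ Quinn ∩ Noa ∩ Vera ∩ Imani: 13:30-14:00.
Teo ∩ Quinn ∩ Noa ∩ Vera ∩ Imani ∩ Idris: ∅.
Teo ∩ Quinn ∩ Noa ∩ Vera ∩ Imani ∩ Idris ∩ Nadia: ∅.
There is no time when everyone is free.
No common window is at least 60 minutes long.

none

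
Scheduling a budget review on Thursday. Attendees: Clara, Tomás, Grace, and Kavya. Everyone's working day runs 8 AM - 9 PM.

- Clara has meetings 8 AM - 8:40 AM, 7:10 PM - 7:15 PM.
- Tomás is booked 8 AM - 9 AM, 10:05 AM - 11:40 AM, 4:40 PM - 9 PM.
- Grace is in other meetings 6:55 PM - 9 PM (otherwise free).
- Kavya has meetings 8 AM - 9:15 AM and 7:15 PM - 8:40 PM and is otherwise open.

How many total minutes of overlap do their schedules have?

Clara free: 08:40-19:10, 19:15-21:00 (invert busy blocks within the working day).
Tomás free: 09:00-10:05, 11:40-16:40 (invert busy blocks within the working day).
Grace free: 08:00-18:55 (invert busy blocks within the working day).
Kavya free: 09:15-19:15, 20:40-21:00 (invert busy blocks within the working day).
Clara ∩ Tomás: 09:00-10:05, 11:40-16:40.
Clara ∩ Tomás ∩ Grace: 09:00-10:05, 11:40-16:40.
Clara ∩ Tomás ∩ Grace ∩ Kavya: 09:15-10:05, 11:40-16:40.
Those are the intersection windows.
Summing the common windows: 50 + 300 = 350 minutes.

350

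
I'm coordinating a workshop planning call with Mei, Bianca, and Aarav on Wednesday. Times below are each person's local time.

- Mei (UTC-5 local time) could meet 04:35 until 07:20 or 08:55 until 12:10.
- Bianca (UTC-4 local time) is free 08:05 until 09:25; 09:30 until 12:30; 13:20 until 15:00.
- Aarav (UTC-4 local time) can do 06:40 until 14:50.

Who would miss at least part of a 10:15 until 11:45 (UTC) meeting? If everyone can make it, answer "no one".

Mei in UTC: 09:35-12:20, 13:55-17:10 (add 5h to convert from UTC-5).
Bianca in UTC: 12:05-13:25, 13:30-16:30, 17:20-19:00 (add 4h to convert from UTC-4).
Aarav in UTC: 10:40-18:50 (add 4h to convert from UTC-4).
Mei: free for 10:15-11:45. Bianca: not fully free for 10:15-11:45. Aarav: not fully free for 10:15-11:45.

Aarav, Bianca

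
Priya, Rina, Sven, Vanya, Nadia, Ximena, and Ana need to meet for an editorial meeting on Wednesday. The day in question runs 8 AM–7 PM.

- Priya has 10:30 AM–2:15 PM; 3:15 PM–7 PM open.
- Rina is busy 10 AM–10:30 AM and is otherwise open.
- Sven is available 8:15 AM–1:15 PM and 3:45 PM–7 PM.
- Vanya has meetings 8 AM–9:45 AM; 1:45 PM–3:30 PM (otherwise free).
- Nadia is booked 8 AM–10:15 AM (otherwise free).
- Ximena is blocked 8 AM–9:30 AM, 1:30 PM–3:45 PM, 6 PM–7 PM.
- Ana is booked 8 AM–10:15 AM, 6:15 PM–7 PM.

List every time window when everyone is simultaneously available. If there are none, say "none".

10:30-13:15, 15:45-18:00

Priya free: 10:30-14:15, 15:15-19:00.
Rina free: 08:00-10:00, 10:30-19:00 (invert busy blocks within the working day).
Sven free: 08:15-13:15, 15:45-19:00.
Vanya free: 09:45-13:45, 15:30-19:00 (invert busy blocks within the working day).
Nadia free: 10:15-19:00 (invert busy blocks within the working day).
Ximena free: 09:30-13:30, 15:45-18:00 (invert busy blocks within the working day).
Ana free: 10:15-18:15 (invert busy blocks within the working day).
Priya ∩ Rina: 10:30-14:15, 15:15-19:00.
Priya ∩ Rina ∩ Sven: 10:30-13:15, 15:45-19:00.
Priya ∩ Rina ∩ Sven ∩ Vanya: 10:30-13:15, 15:45-19:00.
Priya ∩ Rina ∩ Sven ∩ Vanya ∩ Nadia: 10:30-13:15, 15:45-19:00.
Priya ∩ Rina ∩ Sven ∩ Vanya ∩ Nadia ∩ Ximena: 10:30-13:15, 15:45-18:00.
Priya ∩ Rina ∩ Sven ∩ Vanya ∩ Nadia ∩ Ximena ∩ Ana: 10:30-13:15, 15:45-18:00.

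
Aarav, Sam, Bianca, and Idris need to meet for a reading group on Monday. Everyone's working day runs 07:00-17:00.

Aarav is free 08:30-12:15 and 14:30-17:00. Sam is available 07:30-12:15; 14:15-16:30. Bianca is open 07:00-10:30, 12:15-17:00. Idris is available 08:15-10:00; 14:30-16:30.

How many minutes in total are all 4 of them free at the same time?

Aarav ∩ Sam: 08:30-12:15, 14:30-16:30.
Aarav ∩ Sam ∩ Bianca: 08:30-10:30, 14:30-16:30.
Aarav ∩ Sam ∩ Bianca ∩ Idris: 08:30-10:00, 14:30-16:30.
Summing the common windows: 90 + 120 = 210 minutes.

210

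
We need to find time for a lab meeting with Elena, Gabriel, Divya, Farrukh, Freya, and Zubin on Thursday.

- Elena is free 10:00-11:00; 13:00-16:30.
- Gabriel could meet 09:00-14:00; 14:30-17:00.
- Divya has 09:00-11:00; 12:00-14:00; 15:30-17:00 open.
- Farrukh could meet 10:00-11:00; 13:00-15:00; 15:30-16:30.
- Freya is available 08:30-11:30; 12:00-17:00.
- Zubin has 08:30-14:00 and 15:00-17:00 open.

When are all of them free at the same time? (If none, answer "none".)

Elena ∩ Gabriel: 10:00-11:00, 13:00-14:00, 14:30-16:30.
Elena ∩ Gabriel ∩ Divya: 10:00-11:00, 13:00-14:00, 15:30-16:30.
Elena ∩ Gabriel ∩ Divya ∩ Farrukh: 10:00-11:00, 13:00-14:00, 15:30-16:30.
Elena ∩ Gabriel ∩ Divya ∩ Farrukh ∩ Freya: 10:00-11:00, 13:00-14:00, 15:30-16:30.
Elena ∩ Gabriel ∩ Divya ∩ Farrukh ∩ Freya ∩ Zubin: 10:00-11:00, 13:00-14:00, 15:30-16:30.

10:00-11:00, 13:00-14:00, 15:30-16:30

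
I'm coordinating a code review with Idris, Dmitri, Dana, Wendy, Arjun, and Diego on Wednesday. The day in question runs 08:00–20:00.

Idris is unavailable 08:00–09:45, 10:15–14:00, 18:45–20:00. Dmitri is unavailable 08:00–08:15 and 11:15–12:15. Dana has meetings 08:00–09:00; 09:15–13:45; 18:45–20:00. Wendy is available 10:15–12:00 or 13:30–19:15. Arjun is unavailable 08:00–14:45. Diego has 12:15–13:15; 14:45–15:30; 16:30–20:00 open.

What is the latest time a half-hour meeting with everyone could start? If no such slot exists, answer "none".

Idris free: 09:45-10:15, 14:00-18:45 (invert busy blocks within the working day).
Dmitri free: 08:15-11:15, 12:15-20:00 (invert busy blocks within the working day).
Dana free: 09:00-09:15, 13:45-18:45 (invert busy blocks within the working day).
Wendy free: 10:15-12:00, 13:30-19:15.
Arjun free: 14:45-20:00 (invert busy blocks within the working day).
Diego free: 12:15-13:15, 14:45-15:30, 16:30-20:00.
Idris ∩ Dmitri: 09:45-10:15, 14:00-18:45.
Idris ∩ Dmitri ∩ Dana: 14:00-18:45.
Idris ∩ Dmitri ∩ Dana ∩ Wendy: 14:00-18:45.
Idris ∩ Dmitri ∩ Dana ∩ Wendy ∩ Arjun: 14:45-18:45.
Idris ∩ Dmitri ∩ Dana ∩ Wendy ∩ Arjun ∩ Diego: 14:45-15:30, 16:30-18:45.
The last common window of at least 30 minutes is 16:30-18:45; a 30-minute meeting can start as late as 18:15 and still end by 18:45.

18:15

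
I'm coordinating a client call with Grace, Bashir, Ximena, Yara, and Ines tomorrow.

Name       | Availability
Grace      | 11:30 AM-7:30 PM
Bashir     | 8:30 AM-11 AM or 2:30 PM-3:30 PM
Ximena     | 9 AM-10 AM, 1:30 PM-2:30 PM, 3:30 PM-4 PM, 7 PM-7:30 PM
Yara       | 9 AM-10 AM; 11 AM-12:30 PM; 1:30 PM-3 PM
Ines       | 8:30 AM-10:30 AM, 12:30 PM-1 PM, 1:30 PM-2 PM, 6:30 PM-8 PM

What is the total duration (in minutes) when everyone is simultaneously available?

Grace ∩ Bashir: 14:30-15:30.
Grace ∩ Bashir ∩ Ximena: ∅.
Grace ∩ Bashir ∩ Ximena ∩ Yara: ∅.
Grace ∩ Bashir ∩ Ximena ∩ Yara ∩ Ines: ∅.
There is no time when everyone is free.
There is no common window, so the total is 0 minutes.

0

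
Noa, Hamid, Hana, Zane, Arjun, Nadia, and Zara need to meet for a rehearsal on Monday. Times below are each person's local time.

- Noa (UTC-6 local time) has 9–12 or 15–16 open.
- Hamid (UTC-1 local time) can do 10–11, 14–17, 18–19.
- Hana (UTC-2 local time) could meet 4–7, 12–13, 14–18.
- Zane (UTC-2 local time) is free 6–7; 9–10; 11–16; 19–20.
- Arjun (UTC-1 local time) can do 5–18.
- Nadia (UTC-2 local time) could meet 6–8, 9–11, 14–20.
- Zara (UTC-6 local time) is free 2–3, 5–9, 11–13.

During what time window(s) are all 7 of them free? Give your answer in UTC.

17:00-18:00

Noa in UTC: 15:00-18:00, 21:00-22:00 (add 6h to convert from UTC-6).
Hamid in UTC: 11:00-12:00, 15:00-18:00, 19:00-20:00 (add 1h to convert from UTC-1).
Hana in UTC: 06:00-09:00, 14:00-15:00, 16:00-20:00 (add 2h to convert from UTC-2).
Zane in UTC: 08:00-09:00, 11:00-12:00, 13:00-18:00, 21:00-22:00 (add 2h to convert from UTC-2).
Arjun in UTC: 06:00-19:00 (add 1h to convert from UTC-1).
Nadia in UTC: 08:00-10:00, 11:00-13:00, 16:00-22:00 (add 2h to convert from UTC-2).
Zara in UTC: 08:00-09:00, 11:00-15:00, 17:00-19:00 (add 6h to convert from UTC-6).
Noa ∩ Hamid: 15:00-18:00.
Noa ∩ Hamid ∩ Hana: 16:00-18:00.
Noa ∩ Hamid ∩ Hana ∩ Zane: 16:00-18:00.
Noa ∩ Hamid ∩ Hana ∩ Zane ∩ Arjun: 16:00-18:00.
Noa ∩ Hamid ∩ Hana ∩ Zane ∩ Arjun ∩ Nadia: 16:00-18:00.
Noa ∩ Hamid ∩ Hana ∩ Zane ∩ Arjun ∩ Nadia ∩ Zara: 17:00-18:00.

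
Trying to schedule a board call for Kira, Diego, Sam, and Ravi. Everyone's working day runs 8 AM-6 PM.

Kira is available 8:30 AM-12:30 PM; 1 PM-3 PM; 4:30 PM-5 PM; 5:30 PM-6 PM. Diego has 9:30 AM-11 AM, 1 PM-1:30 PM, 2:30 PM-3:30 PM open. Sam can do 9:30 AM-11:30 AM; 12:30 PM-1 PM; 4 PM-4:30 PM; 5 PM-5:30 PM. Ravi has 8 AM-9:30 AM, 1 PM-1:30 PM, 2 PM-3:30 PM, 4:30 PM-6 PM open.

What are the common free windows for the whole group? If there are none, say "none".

Kira ∩ Diego: 09:30-11:00, 13:00-13:30, 14:30-15:00.
Kira ∩ Diego ∩ Sam: 09:30-11:00.
Kira ∩ Diego ∩ Sam ∩ Ravi: ∅.
There is no time when everyone is free.

none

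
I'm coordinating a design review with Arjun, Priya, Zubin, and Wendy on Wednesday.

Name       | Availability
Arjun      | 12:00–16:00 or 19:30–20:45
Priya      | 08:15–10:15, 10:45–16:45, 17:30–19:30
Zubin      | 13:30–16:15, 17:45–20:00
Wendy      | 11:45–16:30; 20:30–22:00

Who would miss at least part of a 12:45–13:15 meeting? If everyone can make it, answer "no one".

Zubin

Arjun: free for 12:45-13:15. Priya: free for 12:45-13:15. Zubin: not fully free for 12:45-13:15. Wendy: free for 12:45-13:15.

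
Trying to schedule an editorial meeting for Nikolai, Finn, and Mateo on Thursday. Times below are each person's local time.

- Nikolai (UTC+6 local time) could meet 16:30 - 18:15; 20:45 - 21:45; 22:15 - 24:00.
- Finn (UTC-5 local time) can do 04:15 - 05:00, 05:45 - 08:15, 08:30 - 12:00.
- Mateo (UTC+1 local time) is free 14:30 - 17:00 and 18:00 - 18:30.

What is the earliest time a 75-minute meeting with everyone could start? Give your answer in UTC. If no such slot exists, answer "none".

none

Nikolai in UTC: 10:30-12:15, 14:45-15:45, 16:15-18:00 (subtract 6h to convert from UTC+6).
Finn in UTC: 09:15-10:00, 10:45-13:15, 13:30-17:00 (add 5h to convert from UTC-5).
Mateo in UTC: 13:30-16:00, 17:00-17:30 (subtract 1h to convert from UTC+1).
Nikolai ∩ Finn: 10:45-12:15, 14:45-15:45, 16:15-17:00.
Nikolai ∩ Finn ∩ Mateo: 14:45-15:45.
So the common availability across everyone is 14:45-15:45.
No common window is at least 75 minutes long.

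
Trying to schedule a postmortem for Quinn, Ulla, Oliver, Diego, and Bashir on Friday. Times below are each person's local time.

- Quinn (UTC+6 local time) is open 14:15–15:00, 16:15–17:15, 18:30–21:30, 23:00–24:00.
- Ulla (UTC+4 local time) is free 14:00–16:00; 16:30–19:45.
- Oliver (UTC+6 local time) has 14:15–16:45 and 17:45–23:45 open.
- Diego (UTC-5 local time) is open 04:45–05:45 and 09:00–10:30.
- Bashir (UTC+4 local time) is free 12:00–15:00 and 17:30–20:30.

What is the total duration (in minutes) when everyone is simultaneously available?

120

Quinn in UTC: 08:15-09:00, 10:15-11:15, 12:30-15:30, 17:00-18:00 (subtract 6h to convert from UTC+6).
Ulla in UTC: 10:00-12:00, 12:30-15:45 (subtract 4h to convert from UTC+4).
Oliver in UTC: 08:15-10:45, 11:45-17:45 (subtract 6h to convert from UTC+6).
Diego in UTC: 09:45-10:45, 14:00-15:30 (add 5h to convert from UTC-5).
Bashir in UTC: 08:00-11:00, 13:30-16:30 (subtract 4h to convert from UTC+4).
Quinn ∩ Ulla: 10:15-11:15, 12:30-15:30.
Quinn ∩ Ulla ∩ Oliver: 10:15-10:45, 12:30-15:30.
Quinn ∩ Ulla ∩ Oliver ∩ Diego: 10:15-10:45, 14:00-15:30.
Quinn ∩ Ulla ∩ Oliver ∩ Diego ∩ Bashir: 10:15-10:45, 14:00-15:30.
Those are the intersection windows.
Summing the common windows: 30 + 90 = 120 minutes.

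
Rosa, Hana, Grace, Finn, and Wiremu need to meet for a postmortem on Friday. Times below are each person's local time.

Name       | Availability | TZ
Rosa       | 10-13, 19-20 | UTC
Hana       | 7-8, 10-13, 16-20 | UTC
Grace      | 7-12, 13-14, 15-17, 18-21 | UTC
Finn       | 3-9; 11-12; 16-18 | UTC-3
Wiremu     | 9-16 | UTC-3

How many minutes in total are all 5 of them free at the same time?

0

Rosa in UTC: 10:00-13:00, 19:00-20:00.
Hana in UTC: 07:00-08:00, 10:00-13:00, 16:00-20:00.
Grace in UTC: 07:00-12:00, 13:00-14:00, 15:00-17:00, 18:00-21:00.
Finn in UTC: 06:00-12:00, 14:00-15:00, 19:00-21:00 (add 3h to convert from UTC-3).
Wiremu in UTC: 12:00-19:00 (add 3h to convert from UTC-3).
Rosa ∩ Hana: 10:00-13:00, 19:00-20:00.
Rosa ∩ Hana ∩ Grace: 10:00-12:00, 19:00-20:00.
Rosa ∩ Hana ∩ Grace ∩ Finn: 10:00-12:00, 19:00-20:00.
Rosa ∩ Hana ∩ Grace ∩ Finn ∩ Wiremu: ∅.
There is no time when everyone is free.
There is no common window, so the total is 0 minutes.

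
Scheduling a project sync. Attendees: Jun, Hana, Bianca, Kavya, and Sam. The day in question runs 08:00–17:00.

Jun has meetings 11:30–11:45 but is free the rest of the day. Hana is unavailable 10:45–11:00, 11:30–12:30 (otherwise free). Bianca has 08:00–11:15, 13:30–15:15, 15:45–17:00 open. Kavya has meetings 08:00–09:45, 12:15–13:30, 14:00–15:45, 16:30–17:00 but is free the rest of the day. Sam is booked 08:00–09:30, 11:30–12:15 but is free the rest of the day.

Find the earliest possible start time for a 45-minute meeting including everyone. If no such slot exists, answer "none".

09:45

Jun free: 08:00-11:30, 11:45-17:00 (invert busy blocks within the working day).
Hana free: 08:00-10:45, 11:00-11:30, 12:30-17:00 (invert busy blocks within the working day).
Bianca free: 08:00-11:15, 13:30-15:15, 15:45-17:00.
Kavya free: 09:45-12:15, 13:30-14:00, 15:45-16:30 (invert busy blocks within the working day).
Sam free: 09:30-11:30, 12:15-17:00 (invert busy blocks within the working day).
Jun ∩ Hana: 08:00-10:45, 11:00-11:30, 12:30-17:00.
Jun ∩ Hana ∩ Bianca: 08:00-10:45, 11:00-11:15, 13:30-15:15, 15:45-17:00.
Jun ∩ Hana ∩ Bianca ∩ Kavya: 09:45-10:45, 11:00-11:15, 13:30-14:00, 15:45-16:30.
Jun ∩ Hana ∩ Bianca ∩ Kavya ∩ Sam: 09:45-10:45, 11:00-11:15, 13:30-14:00, 15:45-16:30.
The first common window of at least 45 minutes is 09:45-10:45, so the earliest start is 09:45.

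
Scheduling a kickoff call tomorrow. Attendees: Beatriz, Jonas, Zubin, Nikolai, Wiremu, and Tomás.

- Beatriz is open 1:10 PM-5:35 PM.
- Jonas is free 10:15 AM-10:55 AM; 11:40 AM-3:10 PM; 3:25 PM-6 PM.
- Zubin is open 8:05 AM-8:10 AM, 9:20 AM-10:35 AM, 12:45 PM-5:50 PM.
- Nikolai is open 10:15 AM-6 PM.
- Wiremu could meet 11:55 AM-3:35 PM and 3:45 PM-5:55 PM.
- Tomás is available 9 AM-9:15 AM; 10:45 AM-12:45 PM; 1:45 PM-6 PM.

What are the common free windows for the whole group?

13:45-15:10, 15:25-15:35, 15:45-17:35

Beatriz ∩ Jonas: 13:10-15:10, 15:25-17:35.
Beatriz ∩ Jonas ∩ Zubin: 13:10-15:10, 15:25-17:35.
Beatriz ∩ Jonas ∩ Zubin ∩ Nikolai: 13:10-15:10, 15:25-17:35.
Beatriz ∩ Jonas ∩ Zubin ∩ Nikolai ∩ Wiremu: 13:10-15:10, 15:25-15:35, 15:45-17:35.
Beatriz ∩ Jonas ∩ Zubin ∩ Nikolai ∩ Wiremu ∩ Tomás: 13:45-15:10, 15:25-15:35, 15:45-17:35.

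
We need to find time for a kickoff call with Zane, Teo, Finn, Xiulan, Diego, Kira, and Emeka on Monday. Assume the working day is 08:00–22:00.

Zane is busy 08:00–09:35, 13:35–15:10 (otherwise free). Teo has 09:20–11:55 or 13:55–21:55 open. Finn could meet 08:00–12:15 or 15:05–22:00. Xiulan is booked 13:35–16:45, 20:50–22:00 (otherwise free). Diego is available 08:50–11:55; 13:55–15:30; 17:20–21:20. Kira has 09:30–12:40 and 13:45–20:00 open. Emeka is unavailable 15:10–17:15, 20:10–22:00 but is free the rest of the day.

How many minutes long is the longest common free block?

160

Zane free: 09:35-13:35, 15:10-22:00 (invert busy blocks within the working day).
Teo free: 09:20-11:55, 13:55-21:55.
Finn free: 08:00-12:15, 15:05-22:00.
Xiulan free: 08:00-13:35, 16:45-20:50 (invert busy blocks within the working day).
Diego free: 08:50-11:55, 13:55-15:30, 17:20-21:20.
Kira free: 09:30-12:40, 13:45-20:00.
Emeka free: 08:00-15:10, 17:15-20:10 (invert busy blocks within the working day).
Zane ∩ Teo: 09:35-11:55, 15:10-21:55.
Zane ∩ Teo ∩ Finn: 09:35-11:55, 15:10-21:55.
Zane ∩ Teo ∩ Finn ∩ Xiulan: 09:35-11:55, 16:45-20:50.
Zane ∩ Teo ∩ Finn ∩ Xiulan ∩ Diego: 09:35-11:55, 17:20-20:50.
Zane ∩ Teo ∩ Finn ∩ Xiulan ∩ Diego ∩ Kira: 09:35-11:55, 17:20-20:00.
Zane ∩ Teo ∩ Finn ∩ Xiulan ∩ Diego ∩ Kira ∩ Emeka: 09:35-11:55, 17:20-20:00.
Those are the intersection windows.
The longest is 17:20-20:00 at 160 minutes.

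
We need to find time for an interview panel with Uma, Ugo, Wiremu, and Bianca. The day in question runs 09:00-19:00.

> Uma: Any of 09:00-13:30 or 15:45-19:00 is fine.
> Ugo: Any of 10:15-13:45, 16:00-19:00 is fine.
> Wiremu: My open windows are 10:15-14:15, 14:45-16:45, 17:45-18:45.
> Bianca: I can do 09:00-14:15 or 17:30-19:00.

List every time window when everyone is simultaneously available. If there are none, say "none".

10:15-13:30, 17:45-18:45

Uma ∩ Ugo: 10:15-13:30, 16:00-19:00.
Uma ∩ Ugo ∩ Wiremu: 10:15-13:30, 16:00-16:45, 17:45-18:45.
Uma ∩ Ugo ∩ Wiremu ∩ Bianca: 10:15-13:30, 17:45-18:45.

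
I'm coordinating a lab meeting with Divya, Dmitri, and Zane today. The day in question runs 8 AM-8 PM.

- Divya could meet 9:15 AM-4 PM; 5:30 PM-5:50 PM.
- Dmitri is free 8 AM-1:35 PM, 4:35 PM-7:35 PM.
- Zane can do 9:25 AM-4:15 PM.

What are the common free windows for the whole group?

Divya ∩ Dmitri: 09:15-13:35, 17:30-17:50.
Divya ∩ Dmitri ∩ Zane: 09:25-13:35.

09:25-13:35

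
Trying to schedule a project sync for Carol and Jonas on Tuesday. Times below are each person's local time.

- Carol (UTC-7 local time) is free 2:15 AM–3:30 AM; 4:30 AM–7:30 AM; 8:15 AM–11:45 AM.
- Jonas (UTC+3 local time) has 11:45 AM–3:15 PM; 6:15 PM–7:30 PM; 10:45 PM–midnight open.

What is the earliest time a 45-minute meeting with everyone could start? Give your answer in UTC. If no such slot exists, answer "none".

09:15

Carol in UTC: 09:15-10:30, 11:30-14:30, 15:15-18:45 (add 7h to convert from UTC-7).
Jonas in UTC: 08:45-12:15, 15:15-16:30, 19:45-21:00 (subtract 3h to convert from UTC+3).
Carol ∩ Jonas: 09:15-10:30, 11:30-12:15, 15:15-16:30.
The first common window of at least 45 minutes is 09:15-10:30, so the earliest start is 09:15.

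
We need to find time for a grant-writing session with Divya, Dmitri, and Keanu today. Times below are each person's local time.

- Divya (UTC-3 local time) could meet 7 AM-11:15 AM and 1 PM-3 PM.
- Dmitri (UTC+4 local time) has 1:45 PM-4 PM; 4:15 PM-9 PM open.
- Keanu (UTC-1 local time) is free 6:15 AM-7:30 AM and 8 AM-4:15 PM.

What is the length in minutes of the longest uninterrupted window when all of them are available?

120

Divya in UTC: 10:00-14:15, 16:00-18:00 (add 3h to convert from UTC-3).
Dmitri in UTC: 09:45-12:00, 12:15-17:00 (subtract 4h to convert from UTC+4).
Keanu in UTC: 07:15-08:30, 09:00-17:15 (add 1h to convert from UTC-1).
Divya ∩ Dmitri: 10:00-12:00, 12:15-14:15, 16:00-17:00.
Divya ∩ Dmitri ∩ Keanu: 10:00-12:00, 12:15-14:15, 16:00-17:00.
The longest is 10:00-12:00 at 120 minutes.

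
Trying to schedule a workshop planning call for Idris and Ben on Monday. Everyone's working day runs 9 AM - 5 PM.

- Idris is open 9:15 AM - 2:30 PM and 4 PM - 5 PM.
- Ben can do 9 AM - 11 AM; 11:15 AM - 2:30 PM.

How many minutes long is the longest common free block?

195

Idris ∩ Ben: 09:15-11:00, 11:15-14:30.
The longest is 11:15-14:30 at 195 minutes.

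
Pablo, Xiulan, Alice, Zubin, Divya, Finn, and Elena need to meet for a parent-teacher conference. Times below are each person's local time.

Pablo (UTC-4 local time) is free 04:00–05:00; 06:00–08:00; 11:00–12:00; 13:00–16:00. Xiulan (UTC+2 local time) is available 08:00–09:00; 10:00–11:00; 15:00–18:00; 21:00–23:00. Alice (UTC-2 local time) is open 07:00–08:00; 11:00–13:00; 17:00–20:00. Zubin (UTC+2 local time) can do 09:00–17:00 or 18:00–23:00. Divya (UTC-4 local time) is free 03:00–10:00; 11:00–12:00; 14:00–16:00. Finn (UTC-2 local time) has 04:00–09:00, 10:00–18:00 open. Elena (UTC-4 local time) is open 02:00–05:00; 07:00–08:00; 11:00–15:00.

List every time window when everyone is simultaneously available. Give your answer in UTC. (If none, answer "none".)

Pablo in UTC: 08:00-09:00, 10:00-12:00, 15:00-16:00, 17:00-20:00 (add 4h to convert from UTC-4).
Xiulan in UTC: 06:00-07:00, 08:00-09:00, 13:00-16:00, 19:00-21:00 (subtract 2h to convert from UTC+2).
Alice in UTC: 09:00-10:00, 13:00-15:00, 19:00-22:00 (add 2h to convert from UTC-2).
Zubin in UTC: 07:00-15:00, 16:00-21:00 (subtract 2h to convert from UTC+2).
Divya in UTC: 07:00-14:00, 15:00-16:00, 18:00-20:00 (add 4h to convert from UTC-4).
Finn in UTC: 06:00-11:00, 12:00-20:00 (add 2h to convert from UTC-2).
Elena in UTC: 06:00-09:00, 11:00-12:00, 15:00-19:00 (add 4h to convert from UTC-4).
Pablo ∩ Xiulan: 08:00-09:00, 15:00-16:00, 19:00-20:00.
Pablo ∩ Xiulan ∩ Alice: 19:00-20:00.
Pablo ∩ Xiulan ∩ Alice ∩ Zubin: 19:00-20:00.
Pablo ∩ Xiulan ∩ Alice ∩ Zubin ∩ Divya: 19:00-20:00.
Pablo ∩ Xiulan ∩ Alice ∩ Zubin ∩ Divya ∩ Finn: 19:00-20:00.
Pablo ∩ Xiulan ∩ Alice ∩ Zubin ∩ Divya ∩ Finn ∩ Elena: ∅.
There is no time when everyone is free.

none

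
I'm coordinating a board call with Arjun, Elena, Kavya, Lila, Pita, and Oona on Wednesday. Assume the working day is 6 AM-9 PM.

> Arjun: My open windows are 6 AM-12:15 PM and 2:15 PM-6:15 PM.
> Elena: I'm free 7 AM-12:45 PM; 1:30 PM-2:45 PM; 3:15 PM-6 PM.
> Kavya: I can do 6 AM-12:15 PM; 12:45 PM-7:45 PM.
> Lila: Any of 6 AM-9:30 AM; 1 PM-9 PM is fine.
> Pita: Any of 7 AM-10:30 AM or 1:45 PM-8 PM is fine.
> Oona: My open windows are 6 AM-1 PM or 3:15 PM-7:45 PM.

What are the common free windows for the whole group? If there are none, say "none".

Arjun ∩ Elena: 07:00-12:15, 14:15-14:45, 15:15-18:00.
Arjun ∩ Elena ∩ Kavya: 07:00-12:15, 14:15-14:45, 15:15-18:00.
Arjun ∩ Elena ∩ Kavya ∩ Lila: 07:00-09:30, 14:15-14:45, 15:15-18:00.
Arjun ∩ Elena ∩ Kavya ∩ Lila ∩ Pita: 07:00-09:30, 14:15-14:45, 15:15-18:00.
Arjun ∩ Elena ∩ Kavya ∩ Lila ∩ Pita ∩ Oona: 07:00-09:30, 15:15-18:00.
Those are the intersection windows.

07:00-09:30, 15:15-18:00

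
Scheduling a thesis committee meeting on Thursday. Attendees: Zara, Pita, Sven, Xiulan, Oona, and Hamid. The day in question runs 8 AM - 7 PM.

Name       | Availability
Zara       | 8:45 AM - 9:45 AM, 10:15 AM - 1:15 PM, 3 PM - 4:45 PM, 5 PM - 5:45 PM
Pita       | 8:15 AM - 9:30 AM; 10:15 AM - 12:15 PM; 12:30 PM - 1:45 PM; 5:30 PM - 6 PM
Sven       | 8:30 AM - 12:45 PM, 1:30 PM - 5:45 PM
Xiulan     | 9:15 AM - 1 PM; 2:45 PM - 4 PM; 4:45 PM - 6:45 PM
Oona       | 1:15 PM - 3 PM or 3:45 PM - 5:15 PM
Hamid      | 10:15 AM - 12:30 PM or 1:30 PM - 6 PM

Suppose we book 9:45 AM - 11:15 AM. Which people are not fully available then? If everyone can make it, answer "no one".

Zara: not fully free for 09:45-11:15. Pita: not fully free for 09:45-11:15. Sven: free for 09:45-11:15. Xiulan: free for 09:45-11:15. Oona: not fully free for 09:45-11:15. Hamid: not fully free for 09:45-11:15.

Hamid, Oona, Pita, Zara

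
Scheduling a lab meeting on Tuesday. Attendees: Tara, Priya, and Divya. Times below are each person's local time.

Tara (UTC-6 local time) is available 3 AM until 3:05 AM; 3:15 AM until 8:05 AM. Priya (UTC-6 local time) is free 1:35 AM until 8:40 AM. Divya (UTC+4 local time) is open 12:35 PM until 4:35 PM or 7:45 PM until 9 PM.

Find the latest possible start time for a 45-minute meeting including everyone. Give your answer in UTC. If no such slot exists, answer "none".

11:50

Tara in UTC: 09:00-09:05, 09:15-14:05 (add 6h to convert from UTC-6).
Priya in UTC: 07:35-14:40 (add 6h to convert from UTC-6).
Divya in UTC: 08:35-12:35, 15:45-17:00 (subtract 4h to convert from UTC+4).
Tara ∩ Priya: 09:00-09:05, 09:15-14:05.
Tara ∩ Priya ∩ Divya: 09:00-09:05, 09:15-12:35.
The last common window of at least 45 minutes is 09:15-12:35; a 45-minute meeting can start as late as 11:50 and still end by 12:35.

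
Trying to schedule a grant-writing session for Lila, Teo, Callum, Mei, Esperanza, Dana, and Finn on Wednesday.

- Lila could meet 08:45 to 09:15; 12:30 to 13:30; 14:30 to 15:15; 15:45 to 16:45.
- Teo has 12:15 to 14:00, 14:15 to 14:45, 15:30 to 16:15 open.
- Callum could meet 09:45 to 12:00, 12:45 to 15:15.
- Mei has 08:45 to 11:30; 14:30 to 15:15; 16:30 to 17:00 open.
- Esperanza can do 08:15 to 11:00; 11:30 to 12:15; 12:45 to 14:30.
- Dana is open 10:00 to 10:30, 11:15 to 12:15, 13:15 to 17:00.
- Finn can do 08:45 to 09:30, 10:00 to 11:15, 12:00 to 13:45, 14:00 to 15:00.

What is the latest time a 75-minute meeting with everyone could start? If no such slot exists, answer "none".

none

Lila ∩ Teo: 12:30-13:30, 14:30-14:45, 15:45-16:15.
Lila ∩ Teo ∩ Callum: 12:45-13:30, 14:30-14:45.
Lila ∩ Teo ∩ Callum ∩ Mei: 14:30-14:45.
Lila ∩ Teo ∩ Callum ∩ Mei ∩ Esperanza: ∅.
Lila ∩ Teo ∩ Callum ∩ Mei ∩ Esperanza ∩ Dana: ∅.
Lila ∩ Teo ∩ Callum ∩ Mei ∩ Esperanza ∩ Dana ∩ Finn: ∅.
There is no time when everyone is free.
No common window is at least 75 minutes long.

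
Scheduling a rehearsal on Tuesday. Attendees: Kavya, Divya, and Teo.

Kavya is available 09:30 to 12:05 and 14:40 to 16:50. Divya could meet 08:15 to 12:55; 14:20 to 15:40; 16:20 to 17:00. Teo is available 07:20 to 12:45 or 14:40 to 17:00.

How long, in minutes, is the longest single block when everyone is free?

155

Kavya ∩ Divya: 09:30-12:05, 14:40-15:40, 16:20-16:50.
Kavya ∩ Divya ∩ Teo: 09:30-12:05, 14:40-15:40, 16:20-16:50.
The longest is 09:30-12:05 at 155 minutes.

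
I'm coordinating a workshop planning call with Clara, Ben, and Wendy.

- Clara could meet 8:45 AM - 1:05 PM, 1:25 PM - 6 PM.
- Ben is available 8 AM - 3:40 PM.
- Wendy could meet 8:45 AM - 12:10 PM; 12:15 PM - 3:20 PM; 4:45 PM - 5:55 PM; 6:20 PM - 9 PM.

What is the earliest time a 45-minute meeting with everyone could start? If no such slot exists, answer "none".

08:45

Clara ∩ Ben: 08:45-13:05, 13:25-15:40.
Clara ∩ Ben ∩ Wendy: 08:45-12:10, 12:15-13:05, 13:25-15:20.
The first common window of at least 45 minutes is 08:45-12:10, so the earliest start is 08:45.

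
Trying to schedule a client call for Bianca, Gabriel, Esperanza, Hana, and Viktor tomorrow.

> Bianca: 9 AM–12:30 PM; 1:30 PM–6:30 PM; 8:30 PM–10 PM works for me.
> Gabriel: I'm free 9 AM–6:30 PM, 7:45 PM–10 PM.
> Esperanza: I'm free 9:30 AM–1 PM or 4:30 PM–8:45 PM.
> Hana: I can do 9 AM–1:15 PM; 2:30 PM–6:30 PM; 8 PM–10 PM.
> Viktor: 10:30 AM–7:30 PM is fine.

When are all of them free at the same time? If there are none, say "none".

10:30-12:30, 16:30-18:30

Bianca ∩ Gabriel: 09:00-12:30, 13:30-18:30, 20:30-22:00.
Bianca ∩ Gabriel ∩ Esperanza: 09:30-12:30, 16:30-18:30, 20:30-20:45.
Bianca ∩ Gabriel ∩ Esperanza ∩ Hana: 09:30-12:30, 16:30-18:30, 20:30-20:45.
Bianca ∩ Gabriel ∩ Esperanza ∩ Hana ∩ Viktor: 10:30-12:30, 16:30-18:30.
So the common availability across everyone is 10:30-12:30, 16:30-18:30.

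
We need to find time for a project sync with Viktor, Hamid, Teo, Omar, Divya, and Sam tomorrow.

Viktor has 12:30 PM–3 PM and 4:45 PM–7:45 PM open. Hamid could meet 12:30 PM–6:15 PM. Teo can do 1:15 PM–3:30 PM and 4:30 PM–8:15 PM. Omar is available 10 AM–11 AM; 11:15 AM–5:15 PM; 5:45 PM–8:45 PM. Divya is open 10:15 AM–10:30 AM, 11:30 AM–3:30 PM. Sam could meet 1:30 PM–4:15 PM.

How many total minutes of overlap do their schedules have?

Viktor ∩ Hamid: 12:30-15:00, 16:45-18:15.
Viktor ∩ Hamid ∩ Teo: 13:15-15:00, 16:45-18:15.
Viktor ∩ Hamid ∩ Teo ∩ Omar: 13:15-15:00, 16:45-17:15, 17:45-18:15.
Viktor ∩ Hamid ∩ Teo ∩ Omar ∩ Divya: 13:15-15:00.
Viktor ∩ Hamid ∩ Teo ∩ Omar ∩ Divya ∩ Sam: 13:30-15:00.
Those are the intersection windows.
That's a single block of 90 minutes.

90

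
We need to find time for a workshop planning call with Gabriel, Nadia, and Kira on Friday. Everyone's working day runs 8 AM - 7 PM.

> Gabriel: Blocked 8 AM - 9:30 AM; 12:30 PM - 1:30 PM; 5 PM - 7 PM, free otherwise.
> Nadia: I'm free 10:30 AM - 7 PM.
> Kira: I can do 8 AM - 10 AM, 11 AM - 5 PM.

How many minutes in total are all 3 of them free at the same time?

300

Gabriel free: 09:30-12:30, 13:30-17:00 (invert busy blocks within the working day).
Nadia free: 10:30-19:00.
Kira free: 08:00-10:00, 11:00-17:00.
Gabriel ∩ Nadia: 10:30-12:30, 13:30-17:00.
Gabriel ∩ Nadia ∩ Kira: 11:00-12:30, 13:30-17:00.
So the common availability across everyone is 11:00-12:30, 13:30-17:00.
Summing the common windows: 90 + 210 = 300 minutes.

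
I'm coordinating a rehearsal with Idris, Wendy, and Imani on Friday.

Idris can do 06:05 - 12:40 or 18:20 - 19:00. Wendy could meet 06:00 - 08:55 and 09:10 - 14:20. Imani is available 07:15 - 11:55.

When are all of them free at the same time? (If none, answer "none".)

07:15-08:55, 09:10-11:55

Idris ∩ Wendy: 06:05-08:55, 09:10-12:40.
Idris ∩ Wendy ∩ Imani: 07:15-08:55, 09:10-11:55.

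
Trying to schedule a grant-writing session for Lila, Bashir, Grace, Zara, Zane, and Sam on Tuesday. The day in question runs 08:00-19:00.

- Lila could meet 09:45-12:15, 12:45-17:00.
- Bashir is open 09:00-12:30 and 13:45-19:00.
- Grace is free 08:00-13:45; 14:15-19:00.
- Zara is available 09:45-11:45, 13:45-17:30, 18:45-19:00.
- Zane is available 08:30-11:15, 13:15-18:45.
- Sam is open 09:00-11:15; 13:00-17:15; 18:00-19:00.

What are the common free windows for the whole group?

09:45-11:15, 14:15-17:00

Lila ∩ Bashir: 09:45-12:15, 13:45-17:00.
Lila ∩ Bashir ∩ Grace: 09:45-12:15, 14:15-17:00.
Lila ∩ Bashir ∩ Grace ∩ Zara: 09:45-11:45, 14:15-17:00.
Lila ∩ Bashir ∩ Grace ∩ Zara ∩ Zane: 09:45-11:15, 14:15-17:00.
Lila ∩ Bashir ∩ Grace ∩ Zara ∩ Zane ∩ Sam: 09:45-11:15, 14:15-17:00.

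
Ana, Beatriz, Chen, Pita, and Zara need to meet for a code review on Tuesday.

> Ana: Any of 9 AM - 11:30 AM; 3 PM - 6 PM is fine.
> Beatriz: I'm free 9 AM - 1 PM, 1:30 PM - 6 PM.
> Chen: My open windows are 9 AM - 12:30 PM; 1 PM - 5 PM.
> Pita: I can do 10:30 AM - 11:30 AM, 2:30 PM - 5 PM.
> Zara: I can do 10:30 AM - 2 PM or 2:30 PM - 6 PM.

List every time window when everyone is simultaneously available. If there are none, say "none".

10:30-11:30, 15:00-17:00

Ana ∩ Beatriz: 09:00-11:30, 15:00-18:00.
Ana ∩ Beatriz ∩ Chen: 09:00-11:30, 15:00-17:00.
Ana ∩ Beatriz ∩ Chen ∩ Pita: 10:30-11:30, 15:00-17:00.
Ana ∩ Beatriz ∩ Chen ∩ Pita ∩ Zara: 10:30-11:30, 15:00-17:00.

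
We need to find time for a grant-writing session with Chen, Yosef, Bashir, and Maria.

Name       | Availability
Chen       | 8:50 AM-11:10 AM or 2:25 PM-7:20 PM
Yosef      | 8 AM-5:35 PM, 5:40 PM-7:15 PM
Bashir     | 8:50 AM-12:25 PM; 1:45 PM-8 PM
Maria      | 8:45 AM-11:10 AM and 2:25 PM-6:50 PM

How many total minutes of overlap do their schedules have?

Chen ∩ Yosef: 08:50-11:10, 14:25-17:35, 17:40-19:15.
Chen ∩ Yosef ∩ Bashir: 08:50-11:10, 14:25-17:35, 17:40-19:15.
Chen ∩ Yosef ∩ Bashir ∩ Maria: 08:50-11:10, 14:25-17:35, 17:40-18:50.
Those are the intersection windows.
Summing the common windows: 140 + 190 + 70 = 400 minutes.

400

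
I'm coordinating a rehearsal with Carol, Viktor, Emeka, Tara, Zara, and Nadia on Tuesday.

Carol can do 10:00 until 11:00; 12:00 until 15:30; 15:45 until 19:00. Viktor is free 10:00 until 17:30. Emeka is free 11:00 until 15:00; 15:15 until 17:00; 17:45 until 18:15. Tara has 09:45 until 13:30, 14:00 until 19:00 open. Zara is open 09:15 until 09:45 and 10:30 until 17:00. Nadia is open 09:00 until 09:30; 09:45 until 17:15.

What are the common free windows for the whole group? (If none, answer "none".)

12:00-13:30, 14:00-15:00, 15:15-15:30, 15:45-17:00

Carol ∩ Viktor: 10:00-11:00, 12:00-15:30, 15:45-17:30.
Carol ∩ Viktor ∩ Emeka: 12:00-15:00, 15:15-15:30, 15:45-17:00.
Carol ∩ Viktor ∩ Emeka ∩ Tara: 12:00-13:30, 14:00-15:00, 15:15-15:30, 15:45-17:00.
Carol ∩ Viktor ∩ Emeka ∩ Tara ∩ Zara: 12:00-13:30, 14:00-15:00, 15:15-15:30, 15:45-17:00.
Carol ∩ Viktor ∩ Emeka ∩ Tara ∩ Zara ∩ Nadia: 12:00-13:30, 14:00-15:00, 15:15-15:30, 15:45-17:00.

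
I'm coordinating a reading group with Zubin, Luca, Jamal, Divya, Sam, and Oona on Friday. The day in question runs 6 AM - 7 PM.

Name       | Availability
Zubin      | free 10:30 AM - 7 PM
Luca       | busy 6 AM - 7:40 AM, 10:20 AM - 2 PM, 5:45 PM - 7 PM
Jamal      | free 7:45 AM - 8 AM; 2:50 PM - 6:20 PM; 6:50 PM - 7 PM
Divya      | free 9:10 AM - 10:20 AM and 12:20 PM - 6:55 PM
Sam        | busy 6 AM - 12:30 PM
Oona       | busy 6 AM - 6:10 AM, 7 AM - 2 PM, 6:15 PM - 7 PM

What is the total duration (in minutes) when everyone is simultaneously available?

Zubin free: 10:30-19:00.
Luca free: 07:40-10:20, 14:00-17:45 (invert busy blocks within the working day).
Jamal free: 07:45-08:00, 14:50-18:20, 18:50-19:00.
Divya free: 09:10-10:20, 12:20-18:55.
Sam free: 12:30-19:00 (invert busy blocks within the working day).
Oona free: 06:10-07:00, 14:00-18:15 (invert busy blocks within the working day).
Zubin ∩ Luca: 14:00-17:45.
Zubin ∩ Luca ∩ Jamal: 14:50-17:45.
Zubin ∩ Luca ∩ Jamal ∩ Divya: 14:50-17:45.
Zubin ∩ Luca ∩ Jamal ∩ Divya ∩ Sam: 14:50-17:45.
Zubin ∩ Luca ∩ Jamal ∩ Divya ∩ Sam ∩ Oona: 14:50-17:45.
Those are the intersection windows.
That's a single block of 175 minutes.

175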